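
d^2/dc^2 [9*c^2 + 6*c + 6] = 18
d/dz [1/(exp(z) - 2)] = -exp(z)/(exp(z) - 2)^2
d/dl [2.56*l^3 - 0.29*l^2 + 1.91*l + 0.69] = 7.68*l^2 - 0.58*l + 1.91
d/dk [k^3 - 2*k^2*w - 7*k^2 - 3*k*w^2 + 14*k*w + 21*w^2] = 3*k^2 - 4*k*w - 14*k - 3*w^2 + 14*w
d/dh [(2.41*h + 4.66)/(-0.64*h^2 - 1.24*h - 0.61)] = (1.5424*h^2 + 5.9648*h + 4.3083)/(0.4096*h^4 + 1.5872*h^3 + 2.3184*h^2 + 1.5128*h + 0.3721)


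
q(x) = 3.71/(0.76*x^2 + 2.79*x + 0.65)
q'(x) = 3.71*(-1.52*x - 2.79)/(0.76*x^2 + 2.79*x + 0.65)^2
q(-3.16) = -6.43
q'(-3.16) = 22.41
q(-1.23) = -2.27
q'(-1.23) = -1.28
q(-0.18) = 21.52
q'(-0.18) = -314.02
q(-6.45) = 0.26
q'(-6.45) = 0.13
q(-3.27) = -10.70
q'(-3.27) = 67.30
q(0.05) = 4.69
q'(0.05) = -16.98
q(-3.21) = -7.81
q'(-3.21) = 34.38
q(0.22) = 2.85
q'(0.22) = -6.85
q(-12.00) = 0.05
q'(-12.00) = 0.01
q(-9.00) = 0.10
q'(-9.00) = 0.03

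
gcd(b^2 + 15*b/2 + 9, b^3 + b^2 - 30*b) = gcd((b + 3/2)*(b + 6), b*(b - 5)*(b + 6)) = b + 6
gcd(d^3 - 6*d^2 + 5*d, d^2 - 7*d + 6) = d - 1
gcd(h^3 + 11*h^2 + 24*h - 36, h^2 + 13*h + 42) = h + 6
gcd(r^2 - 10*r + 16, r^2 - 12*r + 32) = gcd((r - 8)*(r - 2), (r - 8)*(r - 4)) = r - 8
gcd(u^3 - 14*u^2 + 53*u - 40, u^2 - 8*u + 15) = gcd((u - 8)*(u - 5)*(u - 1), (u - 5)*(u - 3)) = u - 5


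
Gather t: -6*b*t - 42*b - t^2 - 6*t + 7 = -42*b - t^2 + t*(-6*b - 6) + 7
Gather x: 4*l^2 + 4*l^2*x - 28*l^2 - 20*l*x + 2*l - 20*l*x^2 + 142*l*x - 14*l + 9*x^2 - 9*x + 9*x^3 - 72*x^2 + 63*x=-24*l^2 - 12*l + 9*x^3 + x^2*(-20*l - 63) + x*(4*l^2 + 122*l + 54)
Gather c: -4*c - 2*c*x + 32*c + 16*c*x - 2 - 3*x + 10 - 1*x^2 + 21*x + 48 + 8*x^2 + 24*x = c*(14*x + 28) + 7*x^2 + 42*x + 56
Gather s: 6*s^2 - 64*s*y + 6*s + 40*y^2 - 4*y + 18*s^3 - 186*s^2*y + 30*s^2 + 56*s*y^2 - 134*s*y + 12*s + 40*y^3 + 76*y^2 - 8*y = 18*s^3 + s^2*(36 - 186*y) + s*(56*y^2 - 198*y + 18) + 40*y^3 + 116*y^2 - 12*y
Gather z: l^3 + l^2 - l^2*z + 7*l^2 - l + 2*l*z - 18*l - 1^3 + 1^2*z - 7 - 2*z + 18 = l^3 + 8*l^2 - 19*l + z*(-l^2 + 2*l - 1) + 10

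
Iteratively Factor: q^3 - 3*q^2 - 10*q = (q + 2)*(q^2 - 5*q) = q*(q + 2)*(q - 5)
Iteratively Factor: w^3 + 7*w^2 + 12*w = (w + 4)*(w^2 + 3*w) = (w + 3)*(w + 4)*(w)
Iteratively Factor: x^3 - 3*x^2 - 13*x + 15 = (x + 3)*(x^2 - 6*x + 5) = (x - 1)*(x + 3)*(x - 5)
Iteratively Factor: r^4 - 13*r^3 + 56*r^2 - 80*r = (r - 4)*(r^3 - 9*r^2 + 20*r) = (r - 4)^2*(r^2 - 5*r) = r*(r - 4)^2*(r - 5)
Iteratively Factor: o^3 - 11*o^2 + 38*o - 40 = (o - 5)*(o^2 - 6*o + 8) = (o - 5)*(o - 2)*(o - 4)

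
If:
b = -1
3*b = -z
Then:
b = -1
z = 3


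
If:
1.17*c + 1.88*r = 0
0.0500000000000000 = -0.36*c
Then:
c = -0.14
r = 0.09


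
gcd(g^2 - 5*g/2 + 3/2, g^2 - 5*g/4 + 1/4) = g - 1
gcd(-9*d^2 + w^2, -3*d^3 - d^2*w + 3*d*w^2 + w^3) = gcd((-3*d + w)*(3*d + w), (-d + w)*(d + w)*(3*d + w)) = 3*d + w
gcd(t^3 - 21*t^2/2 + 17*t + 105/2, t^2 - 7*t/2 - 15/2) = t^2 - 7*t/2 - 15/2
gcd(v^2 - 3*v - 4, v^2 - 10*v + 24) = v - 4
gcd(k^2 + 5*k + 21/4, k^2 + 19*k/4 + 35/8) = k + 7/2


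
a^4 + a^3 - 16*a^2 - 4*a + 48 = (a - 3)*(a - 2)*(a + 2)*(a + 4)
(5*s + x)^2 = 25*s^2 + 10*s*x + x^2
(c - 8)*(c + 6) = c^2 - 2*c - 48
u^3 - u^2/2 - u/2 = u*(u - 1)*(u + 1/2)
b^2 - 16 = (b - 4)*(b + 4)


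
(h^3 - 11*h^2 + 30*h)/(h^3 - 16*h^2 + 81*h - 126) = h*(h - 5)/(h^2 - 10*h + 21)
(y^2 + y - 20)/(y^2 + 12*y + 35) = (y - 4)/(y + 7)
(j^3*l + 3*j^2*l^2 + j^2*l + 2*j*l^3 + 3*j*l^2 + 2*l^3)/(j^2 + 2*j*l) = l*(j^2 + j*l + j + l)/j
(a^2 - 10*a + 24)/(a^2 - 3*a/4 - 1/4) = 4*(-a^2 + 10*a - 24)/(-4*a^2 + 3*a + 1)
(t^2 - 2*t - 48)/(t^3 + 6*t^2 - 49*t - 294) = (t - 8)/(t^2 - 49)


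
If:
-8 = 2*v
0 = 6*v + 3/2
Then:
No Solution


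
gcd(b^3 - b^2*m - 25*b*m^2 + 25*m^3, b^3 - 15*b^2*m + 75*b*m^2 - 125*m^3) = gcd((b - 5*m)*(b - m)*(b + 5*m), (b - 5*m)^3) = b - 5*m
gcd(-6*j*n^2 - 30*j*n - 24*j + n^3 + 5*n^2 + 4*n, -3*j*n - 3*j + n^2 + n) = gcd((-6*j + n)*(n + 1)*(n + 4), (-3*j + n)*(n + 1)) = n + 1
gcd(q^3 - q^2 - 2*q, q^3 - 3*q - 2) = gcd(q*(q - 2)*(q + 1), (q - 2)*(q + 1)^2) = q^2 - q - 2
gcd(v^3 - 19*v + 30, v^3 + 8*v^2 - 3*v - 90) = v^2 + 2*v - 15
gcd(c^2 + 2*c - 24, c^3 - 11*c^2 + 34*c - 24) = c - 4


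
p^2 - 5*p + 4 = (p - 4)*(p - 1)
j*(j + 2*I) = j^2 + 2*I*j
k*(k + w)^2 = k^3 + 2*k^2*w + k*w^2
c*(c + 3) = c^2 + 3*c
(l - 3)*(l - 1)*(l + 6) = l^3 + 2*l^2 - 21*l + 18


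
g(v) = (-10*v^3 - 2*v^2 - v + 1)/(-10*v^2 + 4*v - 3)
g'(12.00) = 1.00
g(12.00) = 12.60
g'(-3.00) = 0.98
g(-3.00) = -2.44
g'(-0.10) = -0.28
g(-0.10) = -0.31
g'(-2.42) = 0.97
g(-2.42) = -1.87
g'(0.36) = 2.18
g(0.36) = 0.03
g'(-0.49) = 0.29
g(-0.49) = -0.30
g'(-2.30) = 0.96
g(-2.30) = -1.76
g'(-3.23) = 0.98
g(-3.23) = -2.66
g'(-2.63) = 0.97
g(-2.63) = -2.08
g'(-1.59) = 0.91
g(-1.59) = -1.09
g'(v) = (20*v - 4)*(-10*v^3 - 2*v^2 - v + 1)/(-10*v^2 + 4*v - 3)^2 + (-30*v^2 - 4*v - 1)/(-10*v^2 + 4*v - 3)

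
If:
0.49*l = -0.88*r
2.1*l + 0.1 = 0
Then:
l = -0.05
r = 0.03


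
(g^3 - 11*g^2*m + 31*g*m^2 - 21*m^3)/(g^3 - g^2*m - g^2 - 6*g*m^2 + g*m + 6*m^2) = (g^2 - 8*g*m + 7*m^2)/(g^2 + 2*g*m - g - 2*m)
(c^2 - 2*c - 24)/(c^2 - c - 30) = (c + 4)/(c + 5)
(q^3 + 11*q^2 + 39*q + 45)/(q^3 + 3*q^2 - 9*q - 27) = (q + 5)/(q - 3)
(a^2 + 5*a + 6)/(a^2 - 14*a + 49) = (a^2 + 5*a + 6)/(a^2 - 14*a + 49)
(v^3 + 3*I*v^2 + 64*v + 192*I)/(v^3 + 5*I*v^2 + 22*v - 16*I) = (v^2 - 5*I*v + 24)/(v^2 - 3*I*v - 2)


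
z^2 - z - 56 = (z - 8)*(z + 7)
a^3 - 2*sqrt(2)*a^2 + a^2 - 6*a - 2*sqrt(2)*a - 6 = (a + 1)*(a - 3*sqrt(2))*(a + sqrt(2))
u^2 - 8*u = u*(u - 8)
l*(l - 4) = l^2 - 4*l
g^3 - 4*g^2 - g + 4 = (g - 4)*(g - 1)*(g + 1)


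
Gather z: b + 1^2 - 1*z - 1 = b - z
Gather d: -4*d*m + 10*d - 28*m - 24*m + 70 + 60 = d*(10 - 4*m) - 52*m + 130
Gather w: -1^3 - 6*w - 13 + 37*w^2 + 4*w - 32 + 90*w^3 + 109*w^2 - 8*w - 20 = 90*w^3 + 146*w^2 - 10*w - 66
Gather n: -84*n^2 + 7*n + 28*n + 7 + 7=-84*n^2 + 35*n + 14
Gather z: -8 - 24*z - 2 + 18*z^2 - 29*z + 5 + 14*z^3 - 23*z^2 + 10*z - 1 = 14*z^3 - 5*z^2 - 43*z - 6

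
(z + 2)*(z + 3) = z^2 + 5*z + 6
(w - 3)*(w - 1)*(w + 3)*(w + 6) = w^4 + 5*w^3 - 15*w^2 - 45*w + 54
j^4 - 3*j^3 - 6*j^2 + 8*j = j*(j - 4)*(j - 1)*(j + 2)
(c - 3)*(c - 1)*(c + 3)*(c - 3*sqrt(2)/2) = c^4 - 3*sqrt(2)*c^3/2 - c^3 - 9*c^2 + 3*sqrt(2)*c^2/2 + 9*c + 27*sqrt(2)*c/2 - 27*sqrt(2)/2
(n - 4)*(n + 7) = n^2 + 3*n - 28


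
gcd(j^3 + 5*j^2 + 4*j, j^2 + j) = j^2 + j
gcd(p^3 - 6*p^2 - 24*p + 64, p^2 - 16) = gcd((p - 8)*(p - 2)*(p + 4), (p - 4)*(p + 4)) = p + 4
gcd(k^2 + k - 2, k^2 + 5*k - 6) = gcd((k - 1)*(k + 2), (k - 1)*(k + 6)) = k - 1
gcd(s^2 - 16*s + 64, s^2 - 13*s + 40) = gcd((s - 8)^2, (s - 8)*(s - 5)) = s - 8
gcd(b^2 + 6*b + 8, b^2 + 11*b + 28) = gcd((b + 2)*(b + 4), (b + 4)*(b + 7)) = b + 4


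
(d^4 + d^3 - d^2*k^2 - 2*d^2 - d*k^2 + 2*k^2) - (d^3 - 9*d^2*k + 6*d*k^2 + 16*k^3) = d^4 - d^2*k^2 + 9*d^2*k - 2*d^2 - 7*d*k^2 - 16*k^3 + 2*k^2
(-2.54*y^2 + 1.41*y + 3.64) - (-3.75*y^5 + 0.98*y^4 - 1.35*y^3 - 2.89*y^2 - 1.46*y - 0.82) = 3.75*y^5 - 0.98*y^4 + 1.35*y^3 + 0.35*y^2 + 2.87*y + 4.46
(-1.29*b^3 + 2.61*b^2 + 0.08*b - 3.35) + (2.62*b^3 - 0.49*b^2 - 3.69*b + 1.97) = 1.33*b^3 + 2.12*b^2 - 3.61*b - 1.38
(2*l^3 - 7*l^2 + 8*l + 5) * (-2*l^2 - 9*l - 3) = -4*l^5 - 4*l^4 + 41*l^3 - 61*l^2 - 69*l - 15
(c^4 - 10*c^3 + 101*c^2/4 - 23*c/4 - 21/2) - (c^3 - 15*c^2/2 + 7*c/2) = c^4 - 11*c^3 + 131*c^2/4 - 37*c/4 - 21/2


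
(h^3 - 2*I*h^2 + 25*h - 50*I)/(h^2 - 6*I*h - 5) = (h^2 + 3*I*h + 10)/(h - I)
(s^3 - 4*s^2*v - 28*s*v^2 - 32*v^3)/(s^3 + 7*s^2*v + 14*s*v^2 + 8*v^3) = (s^2 - 6*s*v - 16*v^2)/(s^2 + 5*s*v + 4*v^2)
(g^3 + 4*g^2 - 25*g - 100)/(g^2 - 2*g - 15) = (g^2 + 9*g + 20)/(g + 3)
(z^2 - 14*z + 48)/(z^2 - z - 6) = (-z^2 + 14*z - 48)/(-z^2 + z + 6)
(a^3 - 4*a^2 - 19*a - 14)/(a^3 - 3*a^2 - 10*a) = (a^2 - 6*a - 7)/(a*(a - 5))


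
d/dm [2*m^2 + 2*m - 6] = 4*m + 2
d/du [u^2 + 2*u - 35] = 2*u + 2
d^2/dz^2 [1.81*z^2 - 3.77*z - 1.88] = 3.62000000000000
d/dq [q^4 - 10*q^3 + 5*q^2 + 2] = 2*q*(2*q^2 - 15*q + 5)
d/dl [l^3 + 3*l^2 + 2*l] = 3*l^2 + 6*l + 2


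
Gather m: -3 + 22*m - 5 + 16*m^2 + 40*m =16*m^2 + 62*m - 8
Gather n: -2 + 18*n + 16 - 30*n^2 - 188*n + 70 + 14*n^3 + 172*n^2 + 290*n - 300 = 14*n^3 + 142*n^2 + 120*n - 216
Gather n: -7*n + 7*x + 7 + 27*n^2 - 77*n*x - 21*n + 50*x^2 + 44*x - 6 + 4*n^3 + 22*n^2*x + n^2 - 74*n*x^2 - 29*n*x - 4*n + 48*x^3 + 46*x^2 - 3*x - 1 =4*n^3 + n^2*(22*x + 28) + n*(-74*x^2 - 106*x - 32) + 48*x^3 + 96*x^2 + 48*x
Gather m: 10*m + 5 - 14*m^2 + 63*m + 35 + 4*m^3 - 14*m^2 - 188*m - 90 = 4*m^3 - 28*m^2 - 115*m - 50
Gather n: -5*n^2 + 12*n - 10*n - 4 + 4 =-5*n^2 + 2*n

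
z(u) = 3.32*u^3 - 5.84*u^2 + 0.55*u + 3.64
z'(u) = 9.96*u^2 - 11.68*u + 0.55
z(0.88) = 1.86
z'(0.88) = -2.02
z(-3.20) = -166.71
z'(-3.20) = 139.92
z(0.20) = 3.54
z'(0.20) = -1.39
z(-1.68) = -29.51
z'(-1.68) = 48.28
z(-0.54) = 1.12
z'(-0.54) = 9.76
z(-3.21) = -168.11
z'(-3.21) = 140.67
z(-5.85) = -864.11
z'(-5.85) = 409.73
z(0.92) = 1.79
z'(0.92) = -1.77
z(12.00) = 4906.24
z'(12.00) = 1294.63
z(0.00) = 3.64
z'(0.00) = 0.55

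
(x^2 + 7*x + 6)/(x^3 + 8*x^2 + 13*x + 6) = 1/(x + 1)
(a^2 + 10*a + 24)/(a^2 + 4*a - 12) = (a + 4)/(a - 2)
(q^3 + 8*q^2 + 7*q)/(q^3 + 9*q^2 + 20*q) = (q^2 + 8*q + 7)/(q^2 + 9*q + 20)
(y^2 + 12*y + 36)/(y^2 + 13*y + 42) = (y + 6)/(y + 7)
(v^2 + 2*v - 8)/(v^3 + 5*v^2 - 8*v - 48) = (v - 2)/(v^2 + v - 12)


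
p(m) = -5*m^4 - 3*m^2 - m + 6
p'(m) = -20*m^3 - 6*m - 1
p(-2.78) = -313.05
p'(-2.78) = 445.38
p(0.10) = 5.87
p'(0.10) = -1.62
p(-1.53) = -26.89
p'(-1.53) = 79.81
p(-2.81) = -326.62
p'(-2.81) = 459.62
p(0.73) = 2.25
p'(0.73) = -13.16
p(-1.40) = -17.69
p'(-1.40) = 62.28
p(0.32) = 5.32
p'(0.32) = -3.58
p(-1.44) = -20.28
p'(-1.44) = 67.36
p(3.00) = -429.00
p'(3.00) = -559.00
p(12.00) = -104118.00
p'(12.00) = -34633.00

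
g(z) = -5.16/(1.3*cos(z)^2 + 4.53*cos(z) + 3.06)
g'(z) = -5.16*(2.6*sin(z)*cos(z) + 4.53*sin(z))/(1.3*cos(z)^2 + 4.53*cos(z) + 3.06)^2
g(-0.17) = -0.59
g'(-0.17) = 0.08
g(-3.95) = -9.36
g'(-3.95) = -33.55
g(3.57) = -343.22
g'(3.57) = 20532.37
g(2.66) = -77.78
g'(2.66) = -1208.75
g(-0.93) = -0.83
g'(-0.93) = 0.65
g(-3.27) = 33.50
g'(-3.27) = -54.35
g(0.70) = -0.71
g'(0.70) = -0.41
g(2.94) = 39.58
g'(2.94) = -120.50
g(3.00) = 34.27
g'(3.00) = -62.84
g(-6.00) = -0.60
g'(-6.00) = -0.14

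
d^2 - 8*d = d*(d - 8)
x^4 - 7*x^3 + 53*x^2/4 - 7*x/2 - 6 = (x - 4)*(x - 2)*(x - 3/2)*(x + 1/2)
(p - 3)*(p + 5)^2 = p^3 + 7*p^2 - 5*p - 75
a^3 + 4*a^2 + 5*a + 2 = (a + 1)^2*(a + 2)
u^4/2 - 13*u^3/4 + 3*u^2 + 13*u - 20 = (u/2 + 1)*(u - 4)*(u - 5/2)*(u - 2)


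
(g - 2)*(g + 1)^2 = g^3 - 3*g - 2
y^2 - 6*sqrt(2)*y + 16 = (y - 4*sqrt(2))*(y - 2*sqrt(2))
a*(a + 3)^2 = a^3 + 6*a^2 + 9*a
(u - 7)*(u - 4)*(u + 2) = u^3 - 9*u^2 + 6*u + 56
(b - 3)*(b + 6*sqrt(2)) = b^2 - 3*b + 6*sqrt(2)*b - 18*sqrt(2)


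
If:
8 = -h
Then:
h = -8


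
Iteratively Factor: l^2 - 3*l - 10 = (l - 5)*(l + 2)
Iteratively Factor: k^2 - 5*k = (k - 5)*(k)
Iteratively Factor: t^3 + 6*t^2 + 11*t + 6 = (t + 2)*(t^2 + 4*t + 3) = (t + 2)*(t + 3)*(t + 1)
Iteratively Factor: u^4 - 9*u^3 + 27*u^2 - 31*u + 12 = (u - 1)*(u^3 - 8*u^2 + 19*u - 12) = (u - 1)^2*(u^2 - 7*u + 12) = (u - 4)*(u - 1)^2*(u - 3)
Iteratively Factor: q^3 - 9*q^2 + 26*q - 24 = (q - 3)*(q^2 - 6*q + 8) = (q - 3)*(q - 2)*(q - 4)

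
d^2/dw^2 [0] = 0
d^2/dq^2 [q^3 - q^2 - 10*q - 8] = 6*q - 2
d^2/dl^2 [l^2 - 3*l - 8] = 2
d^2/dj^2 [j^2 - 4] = 2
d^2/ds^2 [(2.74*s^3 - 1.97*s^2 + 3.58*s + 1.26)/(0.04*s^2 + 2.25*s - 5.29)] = (4.44089209850063e-16*s^4 + 29.268124*s^3 - 198.166116*s^2 + 465.284172*s - 11.744722)/(6.4e-5*s^6 + 0.0108*s^5 + 0.582108*s^4 + 8.534025*s^3 - 76.983783*s^2 + 188.892675*s - 148.035889)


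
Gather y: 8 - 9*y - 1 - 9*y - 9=-18*y - 2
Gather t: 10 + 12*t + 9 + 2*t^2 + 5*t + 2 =2*t^2 + 17*t + 21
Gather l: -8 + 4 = -4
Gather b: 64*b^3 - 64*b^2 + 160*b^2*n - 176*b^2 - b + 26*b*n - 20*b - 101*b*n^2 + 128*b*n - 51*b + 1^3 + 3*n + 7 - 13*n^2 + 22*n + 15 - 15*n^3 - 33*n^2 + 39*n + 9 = 64*b^3 + b^2*(160*n - 240) + b*(-101*n^2 + 154*n - 72) - 15*n^3 - 46*n^2 + 64*n + 32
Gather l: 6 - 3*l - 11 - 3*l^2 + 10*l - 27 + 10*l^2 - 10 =7*l^2 + 7*l - 42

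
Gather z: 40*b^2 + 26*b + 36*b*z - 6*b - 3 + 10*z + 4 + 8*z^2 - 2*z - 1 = 40*b^2 + 20*b + 8*z^2 + z*(36*b + 8)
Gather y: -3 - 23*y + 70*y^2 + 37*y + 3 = 70*y^2 + 14*y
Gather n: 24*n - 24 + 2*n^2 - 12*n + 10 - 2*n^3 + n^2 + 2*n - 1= -2*n^3 + 3*n^2 + 14*n - 15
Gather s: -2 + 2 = 0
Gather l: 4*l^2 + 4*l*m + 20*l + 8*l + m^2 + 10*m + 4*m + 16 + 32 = 4*l^2 + l*(4*m + 28) + m^2 + 14*m + 48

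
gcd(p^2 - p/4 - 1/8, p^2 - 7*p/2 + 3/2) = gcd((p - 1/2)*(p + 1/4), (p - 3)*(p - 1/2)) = p - 1/2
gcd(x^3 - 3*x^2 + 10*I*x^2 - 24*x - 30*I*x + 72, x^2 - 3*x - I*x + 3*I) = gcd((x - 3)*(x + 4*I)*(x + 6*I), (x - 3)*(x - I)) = x - 3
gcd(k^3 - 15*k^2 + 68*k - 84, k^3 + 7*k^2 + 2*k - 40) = k - 2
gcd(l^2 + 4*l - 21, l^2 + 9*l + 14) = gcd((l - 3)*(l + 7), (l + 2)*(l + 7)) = l + 7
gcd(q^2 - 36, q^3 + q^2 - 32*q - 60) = q - 6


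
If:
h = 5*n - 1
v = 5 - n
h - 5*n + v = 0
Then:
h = 19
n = 4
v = 1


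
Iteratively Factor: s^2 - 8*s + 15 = (s - 5)*(s - 3)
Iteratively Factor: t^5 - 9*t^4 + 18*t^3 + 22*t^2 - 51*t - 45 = (t - 3)*(t^4 - 6*t^3 + 22*t + 15) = (t - 5)*(t - 3)*(t^3 - t^2 - 5*t - 3) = (t - 5)*(t - 3)*(t + 1)*(t^2 - 2*t - 3) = (t - 5)*(t - 3)^2*(t + 1)*(t + 1)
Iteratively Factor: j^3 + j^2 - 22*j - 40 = (j + 2)*(j^2 - j - 20) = (j - 5)*(j + 2)*(j + 4)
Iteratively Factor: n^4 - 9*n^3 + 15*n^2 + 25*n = (n - 5)*(n^3 - 4*n^2 - 5*n) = n*(n - 5)*(n^2 - 4*n - 5) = n*(n - 5)*(n + 1)*(n - 5)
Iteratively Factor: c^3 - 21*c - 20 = (c + 4)*(c^2 - 4*c - 5) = (c - 5)*(c + 4)*(c + 1)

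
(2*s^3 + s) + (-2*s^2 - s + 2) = 2*s^3 - 2*s^2 + 2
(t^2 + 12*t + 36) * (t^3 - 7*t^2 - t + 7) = t^5 + 5*t^4 - 49*t^3 - 257*t^2 + 48*t + 252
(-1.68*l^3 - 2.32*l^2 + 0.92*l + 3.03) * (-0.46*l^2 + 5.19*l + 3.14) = 0.7728*l^5 - 7.652*l^4 - 17.7392*l^3 - 3.9038*l^2 + 18.6145*l + 9.5142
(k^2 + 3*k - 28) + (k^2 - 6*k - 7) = 2*k^2 - 3*k - 35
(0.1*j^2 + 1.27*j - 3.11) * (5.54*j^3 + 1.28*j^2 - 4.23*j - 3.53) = 0.554*j^5 + 7.1638*j^4 - 16.0268*j^3 - 9.7059*j^2 + 8.6722*j + 10.9783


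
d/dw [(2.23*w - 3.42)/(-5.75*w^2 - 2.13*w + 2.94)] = (12.8225*w^2 - 39.33*w - 0.7284)/(33.0625*w^4 + 24.495*w^3 - 29.2731*w^2 - 12.5244*w + 8.6436)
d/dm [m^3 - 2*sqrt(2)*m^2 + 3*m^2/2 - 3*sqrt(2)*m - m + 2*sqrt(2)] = 3*m^2 - 4*sqrt(2)*m + 3*m - 3*sqrt(2) - 1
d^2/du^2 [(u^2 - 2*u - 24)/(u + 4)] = 0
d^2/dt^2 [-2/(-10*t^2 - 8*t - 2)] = 2*(-25*t^2 - 20*t + 4*(5*t + 2)^2 - 5)/(5*t^2 + 4*t + 1)^3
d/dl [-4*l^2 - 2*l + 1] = -8*l - 2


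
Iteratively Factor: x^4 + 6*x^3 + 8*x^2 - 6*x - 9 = (x + 3)*(x^3 + 3*x^2 - x - 3) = (x - 1)*(x + 3)*(x^2 + 4*x + 3) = (x - 1)*(x + 1)*(x + 3)*(x + 3)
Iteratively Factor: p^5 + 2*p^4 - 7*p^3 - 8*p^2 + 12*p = (p - 1)*(p^4 + 3*p^3 - 4*p^2 - 12*p) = p*(p - 1)*(p^3 + 3*p^2 - 4*p - 12) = p*(p - 2)*(p - 1)*(p^2 + 5*p + 6) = p*(p - 2)*(p - 1)*(p + 2)*(p + 3)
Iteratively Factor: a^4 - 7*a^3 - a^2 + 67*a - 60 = (a - 1)*(a^3 - 6*a^2 - 7*a + 60) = (a - 4)*(a - 1)*(a^2 - 2*a - 15) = (a - 5)*(a - 4)*(a - 1)*(a + 3)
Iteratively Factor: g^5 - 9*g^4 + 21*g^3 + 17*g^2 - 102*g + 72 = (g - 4)*(g^4 - 5*g^3 + g^2 + 21*g - 18) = (g - 4)*(g + 2)*(g^3 - 7*g^2 + 15*g - 9) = (g - 4)*(g - 3)*(g + 2)*(g^2 - 4*g + 3) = (g - 4)*(g - 3)^2*(g + 2)*(g - 1)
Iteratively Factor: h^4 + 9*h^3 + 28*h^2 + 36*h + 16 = (h + 2)*(h^3 + 7*h^2 + 14*h + 8) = (h + 2)*(h + 4)*(h^2 + 3*h + 2) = (h + 2)^2*(h + 4)*(h + 1)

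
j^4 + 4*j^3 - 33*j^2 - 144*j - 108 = (j - 6)*(j + 1)*(j + 3)*(j + 6)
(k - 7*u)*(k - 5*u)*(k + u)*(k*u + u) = k^4*u - 11*k^3*u^2 + k^3*u + 23*k^2*u^3 - 11*k^2*u^2 + 35*k*u^4 + 23*k*u^3 + 35*u^4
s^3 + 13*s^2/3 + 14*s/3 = s*(s + 2)*(s + 7/3)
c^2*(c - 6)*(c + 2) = c^4 - 4*c^3 - 12*c^2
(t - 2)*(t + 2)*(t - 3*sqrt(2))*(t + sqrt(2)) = t^4 - 2*sqrt(2)*t^3 - 10*t^2 + 8*sqrt(2)*t + 24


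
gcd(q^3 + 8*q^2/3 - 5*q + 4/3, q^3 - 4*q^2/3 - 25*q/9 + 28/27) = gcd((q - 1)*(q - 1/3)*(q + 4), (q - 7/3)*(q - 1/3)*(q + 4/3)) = q - 1/3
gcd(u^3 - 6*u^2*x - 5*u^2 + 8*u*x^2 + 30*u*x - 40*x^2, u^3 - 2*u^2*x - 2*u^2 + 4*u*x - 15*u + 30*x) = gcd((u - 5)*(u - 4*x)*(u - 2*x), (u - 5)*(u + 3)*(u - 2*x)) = -u^2 + 2*u*x + 5*u - 10*x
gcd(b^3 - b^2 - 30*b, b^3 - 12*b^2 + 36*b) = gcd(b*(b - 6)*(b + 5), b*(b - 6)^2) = b^2 - 6*b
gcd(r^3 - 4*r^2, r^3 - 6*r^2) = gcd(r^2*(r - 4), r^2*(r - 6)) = r^2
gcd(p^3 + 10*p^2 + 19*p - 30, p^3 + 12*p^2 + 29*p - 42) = p^2 + 5*p - 6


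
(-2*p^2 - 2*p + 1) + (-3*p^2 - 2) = -5*p^2 - 2*p - 1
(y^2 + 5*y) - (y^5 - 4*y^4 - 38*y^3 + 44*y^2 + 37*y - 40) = -y^5 + 4*y^4 + 38*y^3 - 43*y^2 - 32*y + 40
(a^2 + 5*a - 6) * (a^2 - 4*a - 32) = a^4 + a^3 - 58*a^2 - 136*a + 192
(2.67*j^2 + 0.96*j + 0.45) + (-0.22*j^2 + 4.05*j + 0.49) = 2.45*j^2 + 5.01*j + 0.94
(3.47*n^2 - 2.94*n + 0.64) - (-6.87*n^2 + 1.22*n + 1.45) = 10.34*n^2 - 4.16*n - 0.81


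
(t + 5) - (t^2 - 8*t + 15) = -t^2 + 9*t - 10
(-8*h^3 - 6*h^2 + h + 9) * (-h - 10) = 8*h^4 + 86*h^3 + 59*h^2 - 19*h - 90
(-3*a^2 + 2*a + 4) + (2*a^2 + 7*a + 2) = -a^2 + 9*a + 6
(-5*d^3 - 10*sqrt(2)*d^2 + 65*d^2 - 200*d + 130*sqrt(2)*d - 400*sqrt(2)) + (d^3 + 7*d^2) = -4*d^3 - 10*sqrt(2)*d^2 + 72*d^2 - 200*d + 130*sqrt(2)*d - 400*sqrt(2)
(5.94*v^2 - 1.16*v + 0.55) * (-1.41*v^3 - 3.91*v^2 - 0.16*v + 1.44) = -8.3754*v^5 - 21.5898*v^4 + 2.8097*v^3 + 6.5887*v^2 - 1.7584*v + 0.792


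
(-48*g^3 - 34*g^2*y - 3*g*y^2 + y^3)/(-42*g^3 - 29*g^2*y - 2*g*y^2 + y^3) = (-8*g + y)/(-7*g + y)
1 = 1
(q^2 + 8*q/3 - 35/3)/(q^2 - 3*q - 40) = (q - 7/3)/(q - 8)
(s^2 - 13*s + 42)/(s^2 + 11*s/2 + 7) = 2*(s^2 - 13*s + 42)/(2*s^2 + 11*s + 14)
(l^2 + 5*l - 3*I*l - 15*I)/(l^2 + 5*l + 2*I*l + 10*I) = (l - 3*I)/(l + 2*I)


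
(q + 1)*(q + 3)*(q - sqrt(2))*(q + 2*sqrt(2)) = q^4 + sqrt(2)*q^3 + 4*q^3 - q^2 + 4*sqrt(2)*q^2 - 16*q + 3*sqrt(2)*q - 12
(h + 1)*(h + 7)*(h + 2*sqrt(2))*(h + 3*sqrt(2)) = h^4 + 5*sqrt(2)*h^3 + 8*h^3 + 19*h^2 + 40*sqrt(2)*h^2 + 35*sqrt(2)*h + 96*h + 84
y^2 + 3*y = y*(y + 3)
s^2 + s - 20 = (s - 4)*(s + 5)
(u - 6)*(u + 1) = u^2 - 5*u - 6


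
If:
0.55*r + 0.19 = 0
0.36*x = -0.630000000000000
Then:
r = -0.35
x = -1.75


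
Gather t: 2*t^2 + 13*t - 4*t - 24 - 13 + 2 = 2*t^2 + 9*t - 35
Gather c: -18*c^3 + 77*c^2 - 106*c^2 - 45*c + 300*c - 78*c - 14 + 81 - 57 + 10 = -18*c^3 - 29*c^2 + 177*c + 20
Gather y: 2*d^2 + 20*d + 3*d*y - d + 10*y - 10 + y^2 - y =2*d^2 + 19*d + y^2 + y*(3*d + 9) - 10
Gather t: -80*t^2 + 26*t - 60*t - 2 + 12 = -80*t^2 - 34*t + 10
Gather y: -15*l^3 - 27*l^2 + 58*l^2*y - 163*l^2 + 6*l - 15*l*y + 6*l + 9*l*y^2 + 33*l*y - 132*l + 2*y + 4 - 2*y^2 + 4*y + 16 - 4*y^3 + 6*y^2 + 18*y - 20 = -15*l^3 - 190*l^2 - 120*l - 4*y^3 + y^2*(9*l + 4) + y*(58*l^2 + 18*l + 24)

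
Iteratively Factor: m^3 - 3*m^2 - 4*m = (m - 4)*(m^2 + m) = (m - 4)*(m + 1)*(m)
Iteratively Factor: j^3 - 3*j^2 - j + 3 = (j - 3)*(j^2 - 1) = (j - 3)*(j + 1)*(j - 1)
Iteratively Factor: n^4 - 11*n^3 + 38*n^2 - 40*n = (n - 5)*(n^3 - 6*n^2 + 8*n) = (n - 5)*(n - 4)*(n^2 - 2*n) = (n - 5)*(n - 4)*(n - 2)*(n)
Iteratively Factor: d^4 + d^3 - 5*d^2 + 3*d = (d - 1)*(d^3 + 2*d^2 - 3*d) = (d - 1)*(d + 3)*(d^2 - d) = (d - 1)^2*(d + 3)*(d)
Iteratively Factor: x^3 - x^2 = (x)*(x^2 - x) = x*(x - 1)*(x)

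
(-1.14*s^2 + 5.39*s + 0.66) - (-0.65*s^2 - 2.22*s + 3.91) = -0.49*s^2 + 7.61*s - 3.25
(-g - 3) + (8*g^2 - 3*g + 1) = 8*g^2 - 4*g - 2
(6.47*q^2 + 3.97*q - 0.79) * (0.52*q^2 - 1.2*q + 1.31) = 3.3644*q^4 - 5.6996*q^3 + 3.3009*q^2 + 6.1487*q - 1.0349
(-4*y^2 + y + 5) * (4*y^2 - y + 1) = -16*y^4 + 8*y^3 + 15*y^2 - 4*y + 5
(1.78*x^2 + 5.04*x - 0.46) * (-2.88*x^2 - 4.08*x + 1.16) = -5.1264*x^4 - 21.7776*x^3 - 17.1736*x^2 + 7.7232*x - 0.5336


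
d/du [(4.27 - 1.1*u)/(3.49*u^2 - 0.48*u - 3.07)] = (3.839*u^2 - 29.8046*u + 5.4266)/(12.1801*u^4 - 3.3504*u^3 - 21.1982*u^2 + 2.9472*u + 9.4249)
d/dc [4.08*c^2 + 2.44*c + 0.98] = 8.16*c + 2.44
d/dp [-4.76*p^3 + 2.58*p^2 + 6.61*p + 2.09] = -14.28*p^2 + 5.16*p + 6.61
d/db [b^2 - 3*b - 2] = 2*b - 3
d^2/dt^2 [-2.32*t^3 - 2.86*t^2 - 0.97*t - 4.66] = -13.92*t - 5.72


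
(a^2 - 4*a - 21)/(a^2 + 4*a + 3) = (a - 7)/(a + 1)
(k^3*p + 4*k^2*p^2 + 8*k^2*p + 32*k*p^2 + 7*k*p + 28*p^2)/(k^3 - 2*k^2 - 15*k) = p*(k^3 + 4*k^2*p + 8*k^2 + 32*k*p + 7*k + 28*p)/(k*(k^2 - 2*k - 15))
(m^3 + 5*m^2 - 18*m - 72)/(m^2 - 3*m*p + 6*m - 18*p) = (-m^2 + m + 12)/(-m + 3*p)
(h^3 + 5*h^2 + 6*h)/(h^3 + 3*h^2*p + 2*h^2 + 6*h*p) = (h + 3)/(h + 3*p)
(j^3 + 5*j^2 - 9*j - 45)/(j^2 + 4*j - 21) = (j^2 + 8*j + 15)/(j + 7)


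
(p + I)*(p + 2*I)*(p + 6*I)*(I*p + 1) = I*p^4 - 8*p^3 - 11*I*p^2 - 8*p - 12*I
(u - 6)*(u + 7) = u^2 + u - 42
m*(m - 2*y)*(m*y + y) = m^3*y - 2*m^2*y^2 + m^2*y - 2*m*y^2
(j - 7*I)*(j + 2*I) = j^2 - 5*I*j + 14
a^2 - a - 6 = (a - 3)*(a + 2)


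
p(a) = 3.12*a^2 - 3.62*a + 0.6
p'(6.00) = 33.82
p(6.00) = 91.20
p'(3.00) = 15.10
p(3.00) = 17.82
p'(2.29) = 10.67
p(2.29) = 8.67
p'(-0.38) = -5.99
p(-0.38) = 2.43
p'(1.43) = 5.30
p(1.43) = 1.80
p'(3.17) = 16.16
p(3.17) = 20.48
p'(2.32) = 10.86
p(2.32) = 8.99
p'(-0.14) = -4.49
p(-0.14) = 1.17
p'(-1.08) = -10.36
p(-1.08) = 8.15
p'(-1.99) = -16.04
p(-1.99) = 20.16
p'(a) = 6.24*a - 3.62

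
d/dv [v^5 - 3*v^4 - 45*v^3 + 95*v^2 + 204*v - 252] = 5*v^4 - 12*v^3 - 135*v^2 + 190*v + 204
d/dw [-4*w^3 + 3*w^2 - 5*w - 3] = -12*w^2 + 6*w - 5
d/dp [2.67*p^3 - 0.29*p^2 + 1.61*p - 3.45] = 8.01*p^2 - 0.58*p + 1.61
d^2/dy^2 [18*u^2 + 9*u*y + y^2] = 2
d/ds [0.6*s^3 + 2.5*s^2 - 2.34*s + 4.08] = 1.8*s^2 + 5.0*s - 2.34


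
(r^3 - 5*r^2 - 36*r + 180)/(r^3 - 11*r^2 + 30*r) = (r + 6)/r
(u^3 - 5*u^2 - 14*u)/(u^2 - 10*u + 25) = u*(u^2 - 5*u - 14)/(u^2 - 10*u + 25)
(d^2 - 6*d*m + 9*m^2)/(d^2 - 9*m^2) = (d - 3*m)/(d + 3*m)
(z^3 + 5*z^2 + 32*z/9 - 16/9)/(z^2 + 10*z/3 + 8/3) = (3*z^2 + 11*z - 4)/(3*(z + 2))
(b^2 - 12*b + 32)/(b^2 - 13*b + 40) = (b - 4)/(b - 5)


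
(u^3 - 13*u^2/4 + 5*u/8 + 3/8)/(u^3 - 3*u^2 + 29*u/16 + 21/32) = 4*(2*u^2 - 7*u + 3)/(8*u^2 - 26*u + 21)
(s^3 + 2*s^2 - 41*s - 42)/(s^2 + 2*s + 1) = (s^2 + s - 42)/(s + 1)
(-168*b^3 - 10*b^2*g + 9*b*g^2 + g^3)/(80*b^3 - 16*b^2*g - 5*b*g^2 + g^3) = (-42*b^2 - 13*b*g - g^2)/(20*b^2 + b*g - g^2)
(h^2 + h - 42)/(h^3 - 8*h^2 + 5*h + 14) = (h^2 + h - 42)/(h^3 - 8*h^2 + 5*h + 14)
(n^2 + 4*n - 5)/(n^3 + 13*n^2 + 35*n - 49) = (n + 5)/(n^2 + 14*n + 49)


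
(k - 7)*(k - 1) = k^2 - 8*k + 7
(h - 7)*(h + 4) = h^2 - 3*h - 28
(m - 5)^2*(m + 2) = m^3 - 8*m^2 + 5*m + 50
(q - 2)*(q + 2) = q^2 - 4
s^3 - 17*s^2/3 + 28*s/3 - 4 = (s - 3)*(s - 2)*(s - 2/3)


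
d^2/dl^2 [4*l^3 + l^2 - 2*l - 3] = 24*l + 2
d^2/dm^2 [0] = 0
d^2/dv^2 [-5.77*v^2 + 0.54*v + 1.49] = -11.5400000000000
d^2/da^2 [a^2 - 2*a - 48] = 2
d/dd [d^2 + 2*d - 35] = 2*d + 2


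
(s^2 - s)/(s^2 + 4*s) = (s - 1)/(s + 4)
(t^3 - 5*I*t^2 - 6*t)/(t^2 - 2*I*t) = t - 3*I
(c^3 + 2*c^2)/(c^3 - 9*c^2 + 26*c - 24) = c^2*(c + 2)/(c^3 - 9*c^2 + 26*c - 24)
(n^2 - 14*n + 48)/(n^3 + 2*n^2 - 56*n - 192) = (n - 6)/(n^2 + 10*n + 24)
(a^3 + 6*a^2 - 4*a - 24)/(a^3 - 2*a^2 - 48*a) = (a^2 - 4)/(a*(a - 8))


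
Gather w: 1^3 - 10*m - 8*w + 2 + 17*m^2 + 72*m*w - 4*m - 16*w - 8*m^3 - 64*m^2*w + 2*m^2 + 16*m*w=-8*m^3 + 19*m^2 - 14*m + w*(-64*m^2 + 88*m - 24) + 3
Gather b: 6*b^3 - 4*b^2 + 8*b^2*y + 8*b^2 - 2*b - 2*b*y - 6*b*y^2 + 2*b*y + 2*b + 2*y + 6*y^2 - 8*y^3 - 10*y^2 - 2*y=6*b^3 + b^2*(8*y + 4) - 6*b*y^2 - 8*y^3 - 4*y^2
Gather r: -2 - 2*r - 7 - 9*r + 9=-11*r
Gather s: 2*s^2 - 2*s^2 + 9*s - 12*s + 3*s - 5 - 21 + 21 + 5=0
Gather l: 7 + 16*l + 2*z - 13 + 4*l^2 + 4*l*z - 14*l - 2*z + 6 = 4*l^2 + l*(4*z + 2)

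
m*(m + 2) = m^2 + 2*m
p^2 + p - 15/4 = (p - 3/2)*(p + 5/2)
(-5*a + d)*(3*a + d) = -15*a^2 - 2*a*d + d^2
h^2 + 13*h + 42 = (h + 6)*(h + 7)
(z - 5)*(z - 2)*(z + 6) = z^3 - z^2 - 32*z + 60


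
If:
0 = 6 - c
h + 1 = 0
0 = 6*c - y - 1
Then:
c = 6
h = -1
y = 35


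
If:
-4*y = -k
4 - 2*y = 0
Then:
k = 8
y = 2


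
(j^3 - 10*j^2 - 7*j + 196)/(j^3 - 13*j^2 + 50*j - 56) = (j^2 - 3*j - 28)/(j^2 - 6*j + 8)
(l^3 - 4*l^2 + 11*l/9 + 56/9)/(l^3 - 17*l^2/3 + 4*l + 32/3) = (l - 7/3)/(l - 4)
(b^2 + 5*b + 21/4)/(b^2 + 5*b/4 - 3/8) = 2*(2*b + 7)/(4*b - 1)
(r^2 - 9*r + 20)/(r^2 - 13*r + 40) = (r - 4)/(r - 8)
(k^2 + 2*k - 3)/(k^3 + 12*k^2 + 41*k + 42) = (k - 1)/(k^2 + 9*k + 14)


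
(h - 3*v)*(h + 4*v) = h^2 + h*v - 12*v^2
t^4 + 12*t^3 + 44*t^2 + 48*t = t*(t + 2)*(t + 4)*(t + 6)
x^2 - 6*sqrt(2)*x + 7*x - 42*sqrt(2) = (x + 7)*(x - 6*sqrt(2))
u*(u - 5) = u^2 - 5*u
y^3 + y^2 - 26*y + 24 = (y - 4)*(y - 1)*(y + 6)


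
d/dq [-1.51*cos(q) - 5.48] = 1.51*sin(q)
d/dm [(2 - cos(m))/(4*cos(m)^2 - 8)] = (sin(m)^2 + 4*cos(m) - 3)*sin(m)/(4*(cos(m)^2 - 2)^2)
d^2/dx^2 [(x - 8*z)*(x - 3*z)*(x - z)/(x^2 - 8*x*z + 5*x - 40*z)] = 2*(3*z^2 + 20*z + 25)/(x^3 + 15*x^2 + 75*x + 125)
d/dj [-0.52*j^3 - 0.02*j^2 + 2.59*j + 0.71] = -1.56*j^2 - 0.04*j + 2.59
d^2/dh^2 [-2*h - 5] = 0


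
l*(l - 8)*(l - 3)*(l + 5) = l^4 - 6*l^3 - 31*l^2 + 120*l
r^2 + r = r*(r + 1)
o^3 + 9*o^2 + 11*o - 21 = (o - 1)*(o + 3)*(o + 7)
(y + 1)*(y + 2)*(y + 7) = y^3 + 10*y^2 + 23*y + 14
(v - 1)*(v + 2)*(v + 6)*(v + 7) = v^4 + 14*v^3 + 53*v^2 + 16*v - 84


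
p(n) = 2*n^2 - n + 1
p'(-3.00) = -13.00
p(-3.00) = 22.00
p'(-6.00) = -25.00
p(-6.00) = 79.00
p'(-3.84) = -16.36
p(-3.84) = 34.33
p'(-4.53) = -19.12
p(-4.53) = 46.57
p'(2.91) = 10.64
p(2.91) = 15.03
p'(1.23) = 3.92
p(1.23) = 2.80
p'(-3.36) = -14.44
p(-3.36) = 26.94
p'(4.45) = 16.80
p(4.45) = 36.16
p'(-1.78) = -8.12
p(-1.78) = 9.12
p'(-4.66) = -19.64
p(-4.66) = 49.09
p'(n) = 4*n - 1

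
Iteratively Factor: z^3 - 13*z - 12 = (z - 4)*(z^2 + 4*z + 3) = (z - 4)*(z + 1)*(z + 3)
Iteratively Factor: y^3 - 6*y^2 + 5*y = (y - 1)*(y^2 - 5*y) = y*(y - 1)*(y - 5)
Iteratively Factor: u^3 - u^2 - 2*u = (u - 2)*(u^2 + u) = (u - 2)*(u + 1)*(u)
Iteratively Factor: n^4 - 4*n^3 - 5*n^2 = (n - 5)*(n^3 + n^2) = (n - 5)*(n + 1)*(n^2) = n*(n - 5)*(n + 1)*(n)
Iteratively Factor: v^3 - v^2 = (v - 1)*(v^2) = v*(v - 1)*(v)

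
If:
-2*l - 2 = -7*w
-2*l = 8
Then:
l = -4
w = -6/7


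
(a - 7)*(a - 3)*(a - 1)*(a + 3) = a^4 - 8*a^3 - 2*a^2 + 72*a - 63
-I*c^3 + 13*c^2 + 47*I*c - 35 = (c + 5*I)*(c + 7*I)*(-I*c + 1)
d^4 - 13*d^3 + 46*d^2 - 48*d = d*(d - 8)*(d - 3)*(d - 2)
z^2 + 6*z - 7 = (z - 1)*(z + 7)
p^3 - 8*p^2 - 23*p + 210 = (p - 7)*(p - 6)*(p + 5)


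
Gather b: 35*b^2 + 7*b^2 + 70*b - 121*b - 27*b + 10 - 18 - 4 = 42*b^2 - 78*b - 12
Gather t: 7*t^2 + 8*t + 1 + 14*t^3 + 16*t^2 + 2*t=14*t^3 + 23*t^2 + 10*t + 1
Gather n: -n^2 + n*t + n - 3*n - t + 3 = -n^2 + n*(t - 2) - t + 3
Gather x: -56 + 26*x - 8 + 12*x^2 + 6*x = 12*x^2 + 32*x - 64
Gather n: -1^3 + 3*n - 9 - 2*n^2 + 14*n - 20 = -2*n^2 + 17*n - 30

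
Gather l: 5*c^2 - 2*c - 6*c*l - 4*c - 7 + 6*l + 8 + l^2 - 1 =5*c^2 - 6*c + l^2 + l*(6 - 6*c)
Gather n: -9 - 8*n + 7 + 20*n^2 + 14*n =20*n^2 + 6*n - 2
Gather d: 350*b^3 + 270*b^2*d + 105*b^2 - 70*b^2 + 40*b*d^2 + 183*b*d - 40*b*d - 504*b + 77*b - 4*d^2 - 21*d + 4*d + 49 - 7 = 350*b^3 + 35*b^2 - 427*b + d^2*(40*b - 4) + d*(270*b^2 + 143*b - 17) + 42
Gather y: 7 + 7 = 14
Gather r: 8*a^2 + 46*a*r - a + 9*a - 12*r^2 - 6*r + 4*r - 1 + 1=8*a^2 + 8*a - 12*r^2 + r*(46*a - 2)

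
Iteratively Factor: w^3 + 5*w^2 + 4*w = (w + 1)*(w^2 + 4*w) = (w + 1)*(w + 4)*(w)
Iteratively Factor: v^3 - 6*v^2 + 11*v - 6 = (v - 3)*(v^2 - 3*v + 2) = (v - 3)*(v - 1)*(v - 2)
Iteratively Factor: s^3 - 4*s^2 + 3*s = (s - 1)*(s^2 - 3*s) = (s - 3)*(s - 1)*(s)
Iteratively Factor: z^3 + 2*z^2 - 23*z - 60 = (z - 5)*(z^2 + 7*z + 12) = (z - 5)*(z + 3)*(z + 4)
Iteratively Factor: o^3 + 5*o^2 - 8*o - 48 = (o + 4)*(o^2 + o - 12) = (o + 4)^2*(o - 3)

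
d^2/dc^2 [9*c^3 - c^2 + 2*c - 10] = 54*c - 2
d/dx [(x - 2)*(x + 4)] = 2*x + 2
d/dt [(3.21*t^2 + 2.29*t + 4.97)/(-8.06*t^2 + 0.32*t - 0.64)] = (19.4846*t^2 + 76.0076*t - 3.056)/(64.9636*t^4 - 5.1584*t^3 + 10.4192*t^2 - 0.4096*t + 0.4096)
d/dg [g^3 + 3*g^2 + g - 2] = 3*g^2 + 6*g + 1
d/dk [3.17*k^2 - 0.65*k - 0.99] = 6.34*k - 0.65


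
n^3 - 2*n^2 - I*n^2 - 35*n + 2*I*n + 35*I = (n - 7)*(n + 5)*(n - I)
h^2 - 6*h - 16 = (h - 8)*(h + 2)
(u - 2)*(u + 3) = u^2 + u - 6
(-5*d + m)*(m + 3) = -5*d*m - 15*d + m^2 + 3*m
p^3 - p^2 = p^2*(p - 1)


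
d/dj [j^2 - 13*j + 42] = 2*j - 13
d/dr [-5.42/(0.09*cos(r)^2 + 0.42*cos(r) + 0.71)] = -(0.9756*cos(r) + 2.2764)*sin(r)/(0.09*cos(r)^2 + 0.42*cos(r) + 0.71)^2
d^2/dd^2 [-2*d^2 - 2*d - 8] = -4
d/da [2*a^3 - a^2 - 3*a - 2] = 6*a^2 - 2*a - 3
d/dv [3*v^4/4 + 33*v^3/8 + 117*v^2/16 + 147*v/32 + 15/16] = 3*v^3 + 99*v^2/8 + 117*v/8 + 147/32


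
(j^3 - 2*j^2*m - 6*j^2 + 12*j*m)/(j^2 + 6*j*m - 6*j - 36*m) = j*(j - 2*m)/(j + 6*m)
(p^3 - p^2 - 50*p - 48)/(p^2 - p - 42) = (p^2 - 7*p - 8)/(p - 7)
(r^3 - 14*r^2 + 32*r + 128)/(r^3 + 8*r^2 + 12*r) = (r^2 - 16*r + 64)/(r*(r + 6))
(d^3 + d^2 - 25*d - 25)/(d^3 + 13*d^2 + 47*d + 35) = (d - 5)/(d + 7)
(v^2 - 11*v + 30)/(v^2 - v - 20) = (v - 6)/(v + 4)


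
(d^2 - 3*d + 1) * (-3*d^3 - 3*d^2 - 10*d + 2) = -3*d^5 + 6*d^4 - 4*d^3 + 29*d^2 - 16*d + 2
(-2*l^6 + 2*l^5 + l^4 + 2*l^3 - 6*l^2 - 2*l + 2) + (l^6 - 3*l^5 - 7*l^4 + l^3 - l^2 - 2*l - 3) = -l^6 - l^5 - 6*l^4 + 3*l^3 - 7*l^2 - 4*l - 1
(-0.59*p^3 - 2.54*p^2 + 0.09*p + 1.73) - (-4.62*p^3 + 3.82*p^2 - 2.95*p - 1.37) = 4.03*p^3 - 6.36*p^2 + 3.04*p + 3.1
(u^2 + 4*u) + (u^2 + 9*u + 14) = 2*u^2 + 13*u + 14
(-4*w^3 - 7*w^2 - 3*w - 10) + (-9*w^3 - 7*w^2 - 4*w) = -13*w^3 - 14*w^2 - 7*w - 10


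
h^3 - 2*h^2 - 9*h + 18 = (h - 3)*(h - 2)*(h + 3)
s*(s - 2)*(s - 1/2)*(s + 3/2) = s^4 - s^3 - 11*s^2/4 + 3*s/2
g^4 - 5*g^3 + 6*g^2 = g^2*(g - 3)*(g - 2)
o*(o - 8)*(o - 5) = o^3 - 13*o^2 + 40*o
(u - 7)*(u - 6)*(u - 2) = u^3 - 15*u^2 + 68*u - 84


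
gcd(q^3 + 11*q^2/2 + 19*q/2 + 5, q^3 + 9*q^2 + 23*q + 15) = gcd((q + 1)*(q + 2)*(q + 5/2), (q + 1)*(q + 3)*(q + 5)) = q + 1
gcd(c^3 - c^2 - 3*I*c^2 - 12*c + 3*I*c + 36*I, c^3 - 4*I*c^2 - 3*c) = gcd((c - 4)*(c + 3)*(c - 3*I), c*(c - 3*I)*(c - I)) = c - 3*I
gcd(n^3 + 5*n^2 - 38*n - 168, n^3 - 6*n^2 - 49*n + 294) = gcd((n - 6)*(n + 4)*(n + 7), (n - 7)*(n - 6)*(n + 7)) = n^2 + n - 42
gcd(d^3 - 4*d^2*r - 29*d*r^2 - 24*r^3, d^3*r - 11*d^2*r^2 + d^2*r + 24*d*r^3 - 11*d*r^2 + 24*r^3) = -d + 8*r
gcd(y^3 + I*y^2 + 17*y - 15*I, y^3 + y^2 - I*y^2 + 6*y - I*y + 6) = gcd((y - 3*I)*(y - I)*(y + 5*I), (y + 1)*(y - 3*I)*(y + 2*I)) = y - 3*I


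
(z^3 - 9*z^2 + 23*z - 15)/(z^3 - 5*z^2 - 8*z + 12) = (z^2 - 8*z + 15)/(z^2 - 4*z - 12)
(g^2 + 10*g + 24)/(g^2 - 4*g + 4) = (g^2 + 10*g + 24)/(g^2 - 4*g + 4)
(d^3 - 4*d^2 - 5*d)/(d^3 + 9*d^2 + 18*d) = (d^2 - 4*d - 5)/(d^2 + 9*d + 18)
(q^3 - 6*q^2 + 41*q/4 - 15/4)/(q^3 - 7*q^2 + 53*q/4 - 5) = (q - 3)/(q - 4)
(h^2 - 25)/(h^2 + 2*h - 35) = (h + 5)/(h + 7)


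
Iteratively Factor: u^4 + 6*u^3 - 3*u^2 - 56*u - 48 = (u - 3)*(u^3 + 9*u^2 + 24*u + 16) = (u - 3)*(u + 1)*(u^2 + 8*u + 16) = (u - 3)*(u + 1)*(u + 4)*(u + 4)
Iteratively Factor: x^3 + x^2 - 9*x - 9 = (x - 3)*(x^2 + 4*x + 3) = (x - 3)*(x + 1)*(x + 3)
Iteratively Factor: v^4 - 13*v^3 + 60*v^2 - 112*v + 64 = (v - 1)*(v^3 - 12*v^2 + 48*v - 64) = (v - 4)*(v - 1)*(v^2 - 8*v + 16) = (v - 4)^2*(v - 1)*(v - 4)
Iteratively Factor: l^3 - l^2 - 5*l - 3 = (l - 3)*(l^2 + 2*l + 1) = (l - 3)*(l + 1)*(l + 1)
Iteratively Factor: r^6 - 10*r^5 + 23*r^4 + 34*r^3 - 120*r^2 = (r - 4)*(r^5 - 6*r^4 - r^3 + 30*r^2) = (r - 5)*(r - 4)*(r^4 - r^3 - 6*r^2) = r*(r - 5)*(r - 4)*(r^3 - r^2 - 6*r) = r*(r - 5)*(r - 4)*(r + 2)*(r^2 - 3*r) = r^2*(r - 5)*(r - 4)*(r + 2)*(r - 3)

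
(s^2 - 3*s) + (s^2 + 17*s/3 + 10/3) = 2*s^2 + 8*s/3 + 10/3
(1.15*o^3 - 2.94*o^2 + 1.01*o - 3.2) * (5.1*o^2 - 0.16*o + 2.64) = 5.865*o^5 - 15.178*o^4 + 8.6574*o^3 - 24.2432*o^2 + 3.1784*o - 8.448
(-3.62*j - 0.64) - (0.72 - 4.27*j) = 0.649999999999999*j - 1.36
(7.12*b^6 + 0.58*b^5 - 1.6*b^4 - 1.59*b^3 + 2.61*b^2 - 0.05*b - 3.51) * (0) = 0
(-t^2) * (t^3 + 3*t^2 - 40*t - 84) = -t^5 - 3*t^4 + 40*t^3 + 84*t^2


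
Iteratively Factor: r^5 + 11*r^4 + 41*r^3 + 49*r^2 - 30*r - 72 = (r + 3)*(r^4 + 8*r^3 + 17*r^2 - 2*r - 24) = (r + 3)^2*(r^3 + 5*r^2 + 2*r - 8) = (r - 1)*(r + 3)^2*(r^2 + 6*r + 8) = (r - 1)*(r + 3)^2*(r + 4)*(r + 2)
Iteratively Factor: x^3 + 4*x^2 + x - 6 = (x - 1)*(x^2 + 5*x + 6) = (x - 1)*(x + 2)*(x + 3)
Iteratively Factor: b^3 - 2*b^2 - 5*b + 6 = (b - 3)*(b^2 + b - 2) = (b - 3)*(b + 2)*(b - 1)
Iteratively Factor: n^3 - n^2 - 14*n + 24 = (n - 2)*(n^2 + n - 12) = (n - 2)*(n + 4)*(n - 3)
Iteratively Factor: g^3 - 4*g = (g + 2)*(g^2 - 2*g) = (g - 2)*(g + 2)*(g)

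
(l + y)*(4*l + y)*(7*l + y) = 28*l^3 + 39*l^2*y + 12*l*y^2 + y^3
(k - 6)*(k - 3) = k^2 - 9*k + 18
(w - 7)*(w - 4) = w^2 - 11*w + 28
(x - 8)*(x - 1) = x^2 - 9*x + 8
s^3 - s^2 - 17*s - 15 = (s - 5)*(s + 1)*(s + 3)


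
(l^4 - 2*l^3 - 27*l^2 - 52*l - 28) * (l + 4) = l^5 + 2*l^4 - 35*l^3 - 160*l^2 - 236*l - 112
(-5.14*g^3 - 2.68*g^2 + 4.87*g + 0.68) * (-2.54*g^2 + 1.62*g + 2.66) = 13.0556*g^5 - 1.5196*g^4 - 30.3838*g^3 - 0.9666*g^2 + 14.0558*g + 1.8088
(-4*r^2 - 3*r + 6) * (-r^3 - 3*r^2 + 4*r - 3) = 4*r^5 + 15*r^4 - 13*r^3 - 18*r^2 + 33*r - 18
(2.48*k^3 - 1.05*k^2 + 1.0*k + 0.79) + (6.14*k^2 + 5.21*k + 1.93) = 2.48*k^3 + 5.09*k^2 + 6.21*k + 2.72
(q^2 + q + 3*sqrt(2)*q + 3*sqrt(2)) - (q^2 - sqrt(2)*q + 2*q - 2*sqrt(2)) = -q + 4*sqrt(2)*q + 5*sqrt(2)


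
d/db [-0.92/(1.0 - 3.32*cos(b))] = 3.0544*sin(b)/(3.32*cos(b) - 1.0)^2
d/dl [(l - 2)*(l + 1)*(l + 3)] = 3*l^2 + 4*l - 5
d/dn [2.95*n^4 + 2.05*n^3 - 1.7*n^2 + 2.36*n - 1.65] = 11.8*n^3 + 6.15*n^2 - 3.4*n + 2.36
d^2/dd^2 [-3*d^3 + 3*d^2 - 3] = 6 - 18*d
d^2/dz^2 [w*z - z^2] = -2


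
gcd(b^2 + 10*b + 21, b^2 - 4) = 1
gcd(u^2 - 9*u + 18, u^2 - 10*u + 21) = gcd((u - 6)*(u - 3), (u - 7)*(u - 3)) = u - 3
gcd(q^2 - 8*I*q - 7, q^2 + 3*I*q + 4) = q - I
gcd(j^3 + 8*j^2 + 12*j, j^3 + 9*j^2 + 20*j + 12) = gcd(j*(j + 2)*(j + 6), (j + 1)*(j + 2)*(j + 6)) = j^2 + 8*j + 12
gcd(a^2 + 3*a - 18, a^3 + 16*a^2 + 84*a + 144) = a + 6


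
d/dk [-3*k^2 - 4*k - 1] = -6*k - 4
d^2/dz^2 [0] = 0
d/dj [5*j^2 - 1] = 10*j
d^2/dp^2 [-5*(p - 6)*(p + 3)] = -10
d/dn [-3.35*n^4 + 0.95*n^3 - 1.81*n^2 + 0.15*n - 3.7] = -13.4*n^3 + 2.85*n^2 - 3.62*n + 0.15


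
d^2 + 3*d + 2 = (d + 1)*(d + 2)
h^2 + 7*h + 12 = (h + 3)*(h + 4)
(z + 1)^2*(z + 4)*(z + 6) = z^4 + 12*z^3 + 45*z^2 + 58*z + 24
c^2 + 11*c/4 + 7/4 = (c + 1)*(c + 7/4)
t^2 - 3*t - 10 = (t - 5)*(t + 2)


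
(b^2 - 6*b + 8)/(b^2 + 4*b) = (b^2 - 6*b + 8)/(b*(b + 4))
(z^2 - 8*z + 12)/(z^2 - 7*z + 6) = (z - 2)/(z - 1)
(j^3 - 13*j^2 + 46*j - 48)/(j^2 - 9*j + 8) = (j^2 - 5*j + 6)/(j - 1)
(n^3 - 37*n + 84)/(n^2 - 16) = (n^2 + 4*n - 21)/(n + 4)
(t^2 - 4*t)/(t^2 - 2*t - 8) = t/(t + 2)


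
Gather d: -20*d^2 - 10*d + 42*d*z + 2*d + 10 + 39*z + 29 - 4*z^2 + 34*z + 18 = -20*d^2 + d*(42*z - 8) - 4*z^2 + 73*z + 57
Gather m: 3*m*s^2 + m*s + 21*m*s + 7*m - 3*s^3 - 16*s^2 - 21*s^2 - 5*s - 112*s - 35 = m*(3*s^2 + 22*s + 7) - 3*s^3 - 37*s^2 - 117*s - 35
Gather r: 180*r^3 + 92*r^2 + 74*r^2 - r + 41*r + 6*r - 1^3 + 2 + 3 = 180*r^3 + 166*r^2 + 46*r + 4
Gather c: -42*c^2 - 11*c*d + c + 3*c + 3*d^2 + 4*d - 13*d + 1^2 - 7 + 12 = -42*c^2 + c*(4 - 11*d) + 3*d^2 - 9*d + 6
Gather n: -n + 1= 1 - n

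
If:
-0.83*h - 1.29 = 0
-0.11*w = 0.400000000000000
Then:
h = -1.55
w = -3.64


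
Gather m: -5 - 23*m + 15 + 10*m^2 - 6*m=10*m^2 - 29*m + 10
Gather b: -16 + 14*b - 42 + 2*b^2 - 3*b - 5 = 2*b^2 + 11*b - 63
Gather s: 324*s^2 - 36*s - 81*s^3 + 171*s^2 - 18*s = -81*s^3 + 495*s^2 - 54*s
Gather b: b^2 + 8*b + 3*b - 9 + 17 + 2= b^2 + 11*b + 10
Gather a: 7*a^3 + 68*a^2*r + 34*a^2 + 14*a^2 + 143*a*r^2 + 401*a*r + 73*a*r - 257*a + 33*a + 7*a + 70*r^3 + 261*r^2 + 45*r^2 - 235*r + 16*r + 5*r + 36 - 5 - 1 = 7*a^3 + a^2*(68*r + 48) + a*(143*r^2 + 474*r - 217) + 70*r^3 + 306*r^2 - 214*r + 30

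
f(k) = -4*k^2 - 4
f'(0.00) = 0.00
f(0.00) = -4.00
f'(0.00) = 0.00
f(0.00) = -4.00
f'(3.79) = -30.32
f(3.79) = -61.46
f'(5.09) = -40.72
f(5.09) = -107.63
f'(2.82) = -22.56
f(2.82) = -35.81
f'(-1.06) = 8.48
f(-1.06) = -8.49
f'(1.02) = -8.16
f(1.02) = -8.16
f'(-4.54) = 36.32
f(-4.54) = -86.45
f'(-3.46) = 27.68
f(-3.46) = -51.89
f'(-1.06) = 8.48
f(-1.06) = -8.49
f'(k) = -8*k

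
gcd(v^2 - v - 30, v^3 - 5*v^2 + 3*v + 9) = 1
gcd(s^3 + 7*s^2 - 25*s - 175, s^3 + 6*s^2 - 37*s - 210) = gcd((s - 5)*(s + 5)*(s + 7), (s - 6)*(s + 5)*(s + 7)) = s^2 + 12*s + 35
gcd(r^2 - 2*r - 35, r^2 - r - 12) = 1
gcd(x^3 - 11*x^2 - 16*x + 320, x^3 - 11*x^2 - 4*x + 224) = x - 8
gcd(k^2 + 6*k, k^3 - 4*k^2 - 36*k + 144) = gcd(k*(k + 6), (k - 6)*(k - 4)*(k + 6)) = k + 6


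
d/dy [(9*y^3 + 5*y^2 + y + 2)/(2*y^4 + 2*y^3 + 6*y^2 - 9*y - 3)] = (-18*y^6 - 20*y^5 + 38*y^4 - 182*y^3 - 144*y^2 - 54*y + 15)/(4*y^8 + 8*y^7 + 28*y^6 - 12*y^5 - 12*y^4 - 120*y^3 + 45*y^2 + 54*y + 9)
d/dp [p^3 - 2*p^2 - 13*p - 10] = 3*p^2 - 4*p - 13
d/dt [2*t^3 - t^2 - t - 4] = 6*t^2 - 2*t - 1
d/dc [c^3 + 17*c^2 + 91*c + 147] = 3*c^2 + 34*c + 91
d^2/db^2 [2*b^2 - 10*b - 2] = 4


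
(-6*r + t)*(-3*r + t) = 18*r^2 - 9*r*t + t^2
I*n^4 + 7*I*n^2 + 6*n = n*(n - 2*I)*(n + 3*I)*(I*n + 1)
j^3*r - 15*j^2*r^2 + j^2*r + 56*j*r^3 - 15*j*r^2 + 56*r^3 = (j - 8*r)*(j - 7*r)*(j*r + r)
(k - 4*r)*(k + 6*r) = k^2 + 2*k*r - 24*r^2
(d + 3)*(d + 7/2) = d^2 + 13*d/2 + 21/2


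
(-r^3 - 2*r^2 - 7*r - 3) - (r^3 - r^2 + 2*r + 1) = -2*r^3 - r^2 - 9*r - 4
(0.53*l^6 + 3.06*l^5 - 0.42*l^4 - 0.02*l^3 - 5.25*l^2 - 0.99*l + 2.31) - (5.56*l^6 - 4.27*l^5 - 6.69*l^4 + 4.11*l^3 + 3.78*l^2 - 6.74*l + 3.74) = -5.03*l^6 + 7.33*l^5 + 6.27*l^4 - 4.13*l^3 - 9.03*l^2 + 5.75*l - 1.43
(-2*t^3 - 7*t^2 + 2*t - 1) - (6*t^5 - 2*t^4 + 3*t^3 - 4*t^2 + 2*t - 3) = -6*t^5 + 2*t^4 - 5*t^3 - 3*t^2 + 2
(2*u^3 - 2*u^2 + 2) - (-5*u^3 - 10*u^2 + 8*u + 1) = 7*u^3 + 8*u^2 - 8*u + 1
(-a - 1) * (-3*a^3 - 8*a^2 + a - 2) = 3*a^4 + 11*a^3 + 7*a^2 + a + 2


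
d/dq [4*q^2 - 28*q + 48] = 8*q - 28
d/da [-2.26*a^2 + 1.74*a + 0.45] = 1.74 - 4.52*a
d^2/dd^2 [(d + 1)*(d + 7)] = 2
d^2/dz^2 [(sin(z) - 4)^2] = 8*sin(z) + 2*cos(2*z)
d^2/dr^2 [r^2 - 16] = 2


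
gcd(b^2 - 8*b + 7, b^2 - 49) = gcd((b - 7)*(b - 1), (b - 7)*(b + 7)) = b - 7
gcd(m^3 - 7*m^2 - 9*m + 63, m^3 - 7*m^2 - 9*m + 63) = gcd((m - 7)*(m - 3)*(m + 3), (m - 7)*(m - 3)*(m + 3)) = m^3 - 7*m^2 - 9*m + 63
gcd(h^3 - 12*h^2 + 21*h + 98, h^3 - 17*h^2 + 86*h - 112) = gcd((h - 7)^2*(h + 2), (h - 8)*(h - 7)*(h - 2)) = h - 7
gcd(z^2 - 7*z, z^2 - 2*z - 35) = z - 7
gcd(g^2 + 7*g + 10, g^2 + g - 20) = g + 5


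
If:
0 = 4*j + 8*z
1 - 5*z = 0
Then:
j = -2/5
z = 1/5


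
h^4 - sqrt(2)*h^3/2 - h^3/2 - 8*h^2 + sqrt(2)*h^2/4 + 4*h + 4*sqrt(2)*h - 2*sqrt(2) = (h - 1/2)*(h - 2*sqrt(2))*(h - sqrt(2)/2)*(h + 2*sqrt(2))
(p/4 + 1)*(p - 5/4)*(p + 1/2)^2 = p^4/4 + 15*p^3/16 - p^2/2 - 69*p/64 - 5/16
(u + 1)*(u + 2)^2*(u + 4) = u^4 + 9*u^3 + 28*u^2 + 36*u + 16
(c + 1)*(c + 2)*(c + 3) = c^3 + 6*c^2 + 11*c + 6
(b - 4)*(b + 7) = b^2 + 3*b - 28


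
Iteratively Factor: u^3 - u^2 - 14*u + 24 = (u - 2)*(u^2 + u - 12) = (u - 3)*(u - 2)*(u + 4)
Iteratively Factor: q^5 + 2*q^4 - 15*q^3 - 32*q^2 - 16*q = (q + 4)*(q^4 - 2*q^3 - 7*q^2 - 4*q) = q*(q + 4)*(q^3 - 2*q^2 - 7*q - 4) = q*(q - 4)*(q + 4)*(q^2 + 2*q + 1) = q*(q - 4)*(q + 1)*(q + 4)*(q + 1)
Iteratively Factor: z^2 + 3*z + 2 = (z + 1)*(z + 2)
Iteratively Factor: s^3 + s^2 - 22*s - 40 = (s + 4)*(s^2 - 3*s - 10) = (s + 2)*(s + 4)*(s - 5)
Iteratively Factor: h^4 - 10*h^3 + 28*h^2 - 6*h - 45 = (h - 3)*(h^3 - 7*h^2 + 7*h + 15) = (h - 5)*(h - 3)*(h^2 - 2*h - 3) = (h - 5)*(h - 3)*(h + 1)*(h - 3)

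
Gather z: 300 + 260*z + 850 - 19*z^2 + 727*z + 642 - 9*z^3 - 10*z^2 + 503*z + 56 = -9*z^3 - 29*z^2 + 1490*z + 1848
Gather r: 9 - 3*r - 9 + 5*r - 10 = 2*r - 10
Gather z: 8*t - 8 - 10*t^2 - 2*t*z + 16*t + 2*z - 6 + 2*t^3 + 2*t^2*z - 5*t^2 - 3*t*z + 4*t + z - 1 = 2*t^3 - 15*t^2 + 28*t + z*(2*t^2 - 5*t + 3) - 15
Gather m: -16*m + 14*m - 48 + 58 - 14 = -2*m - 4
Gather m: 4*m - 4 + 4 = 4*m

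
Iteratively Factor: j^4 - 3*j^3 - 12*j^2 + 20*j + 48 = (j + 2)*(j^3 - 5*j^2 - 2*j + 24) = (j - 3)*(j + 2)*(j^2 - 2*j - 8) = (j - 4)*(j - 3)*(j + 2)*(j + 2)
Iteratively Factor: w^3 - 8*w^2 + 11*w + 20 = (w - 4)*(w^2 - 4*w - 5) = (w - 4)*(w + 1)*(w - 5)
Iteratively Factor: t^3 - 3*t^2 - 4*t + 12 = (t - 2)*(t^2 - t - 6) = (t - 2)*(t + 2)*(t - 3)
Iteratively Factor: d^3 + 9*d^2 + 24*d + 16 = (d + 1)*(d^2 + 8*d + 16) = (d + 1)*(d + 4)*(d + 4)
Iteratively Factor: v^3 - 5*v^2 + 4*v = (v - 1)*(v^2 - 4*v) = v*(v - 1)*(v - 4)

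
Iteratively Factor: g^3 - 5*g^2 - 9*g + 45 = (g - 3)*(g^2 - 2*g - 15) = (g - 5)*(g - 3)*(g + 3)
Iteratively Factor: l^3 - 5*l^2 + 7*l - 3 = (l - 1)*(l^2 - 4*l + 3) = (l - 3)*(l - 1)*(l - 1)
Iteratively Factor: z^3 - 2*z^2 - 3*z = (z - 3)*(z^2 + z) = z*(z - 3)*(z + 1)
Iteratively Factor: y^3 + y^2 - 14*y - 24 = (y + 2)*(y^2 - y - 12) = (y + 2)*(y + 3)*(y - 4)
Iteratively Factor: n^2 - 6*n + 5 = (n - 1)*(n - 5)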